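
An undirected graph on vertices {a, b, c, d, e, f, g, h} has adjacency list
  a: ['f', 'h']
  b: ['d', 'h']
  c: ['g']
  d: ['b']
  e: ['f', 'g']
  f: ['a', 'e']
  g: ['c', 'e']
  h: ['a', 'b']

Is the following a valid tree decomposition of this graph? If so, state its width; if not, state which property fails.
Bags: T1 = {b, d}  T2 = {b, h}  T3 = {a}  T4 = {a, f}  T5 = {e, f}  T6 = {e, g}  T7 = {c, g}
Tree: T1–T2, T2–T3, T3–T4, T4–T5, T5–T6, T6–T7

No — edge (h,a) lies in no bag.

A tree decomposition must satisfy three properties: every vertex lies in some bag; for every edge, both endpoints lie together in some bag; and for every vertex, the bags containing it form a connected subtree. Here edge (h,a) lies in no bag, so the decomposition is invalid.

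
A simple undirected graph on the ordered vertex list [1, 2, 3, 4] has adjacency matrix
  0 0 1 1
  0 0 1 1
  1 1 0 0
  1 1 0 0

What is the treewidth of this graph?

2

A width-2 tree decomposition is:
Bags: B1 = {1, 2, 4}  B2 = {1, 2, 3}
Tree: B1–B2
Each bag holds 3 vertices, so the decomposition has width 2, which upper-bounds the treewidth. For the lower bound, G contains the cycle 2–4–1–3–2, so G is not a forest; only forests have treewidth ≤ 1, hence tw(G) ≥ 2. Therefore the treewidth is 2.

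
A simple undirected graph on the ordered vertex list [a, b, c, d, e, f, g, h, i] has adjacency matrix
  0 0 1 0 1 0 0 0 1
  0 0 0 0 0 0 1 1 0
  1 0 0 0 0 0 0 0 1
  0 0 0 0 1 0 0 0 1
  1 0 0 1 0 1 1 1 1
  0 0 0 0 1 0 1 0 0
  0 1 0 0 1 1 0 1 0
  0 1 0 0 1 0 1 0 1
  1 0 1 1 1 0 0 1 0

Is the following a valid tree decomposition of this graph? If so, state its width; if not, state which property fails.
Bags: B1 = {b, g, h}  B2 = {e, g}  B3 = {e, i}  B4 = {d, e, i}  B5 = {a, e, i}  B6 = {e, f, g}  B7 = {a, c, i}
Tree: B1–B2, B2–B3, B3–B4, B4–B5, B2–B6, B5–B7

A tree decomposition must satisfy three properties: every vertex lies in some bag; for every edge, both endpoints lie together in some bag; and for every vertex, the bags containing it form a connected subtree. Here edge (h,e) lies in no bag, so the decomposition is invalid.

No — edge (h,e) lies in no bag.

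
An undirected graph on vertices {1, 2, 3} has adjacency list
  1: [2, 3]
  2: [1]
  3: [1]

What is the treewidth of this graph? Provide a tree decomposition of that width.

The largest bag has 2 vertices, giving width 1; this decomposition certifies tw(G) ≤ 1. Any graph with an edge has treewidth ≥ 1, and G has the edge 2–1. Therefore the treewidth is 1.

Treewidth 1.
Bags: B1 = {1, 2}  B2 = {1, 3}
Tree: B1–B2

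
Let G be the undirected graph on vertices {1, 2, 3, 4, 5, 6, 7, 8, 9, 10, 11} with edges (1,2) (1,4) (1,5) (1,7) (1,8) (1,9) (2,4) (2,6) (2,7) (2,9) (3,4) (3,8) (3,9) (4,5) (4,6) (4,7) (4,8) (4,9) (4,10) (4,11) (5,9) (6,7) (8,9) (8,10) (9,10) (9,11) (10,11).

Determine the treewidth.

A width-3 tree decomposition is:
Bags: B1 = {4, 8, 9, 10}  B2 = {1, 4, 8, 9}  B3 = {1, 2, 4, 9}  B4 = {4, 9, 10, 11}  B5 = {1, 4, 5, 9}  B6 = {1, 2, 4, 7}  B7 = {2, 4, 6, 7}  B8 = {3, 4, 8, 9}
Tree: B1–B2, B2–B3, B1–B4, B3–B5, B3–B6, B6–B7, B2–B8
Every bag has size at most 4, so the width is 4 − 1 = 3 and tw(G) ≤ 3. For the lower bound, the 4 vertices {4, 9, 10, 11} are pairwise adjacent, and any tree decomposition puts a clique entirely inside one bag — forcing width ≥ 3. Therefore the treewidth is 3.

3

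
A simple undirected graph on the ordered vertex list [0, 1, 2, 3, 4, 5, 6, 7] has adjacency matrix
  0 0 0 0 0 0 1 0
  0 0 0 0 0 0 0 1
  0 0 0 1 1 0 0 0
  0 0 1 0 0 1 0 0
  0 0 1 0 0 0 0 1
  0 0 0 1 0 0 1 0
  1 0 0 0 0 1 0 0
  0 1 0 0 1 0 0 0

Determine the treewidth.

A width-1 tree decomposition is:
Bags: B1 = {1, 7}  B2 = {4, 7}  B3 = {2, 4}  B4 = {2, 3}  B5 = {3, 5}  B6 = {5, 6}  B7 = {0, 6}
Tree: B1–B2, B2–B3, B3–B4, B4–B5, B5–B6, B6–B7
Each bag holds 2 vertices, so the decomposition has width 1, which upper-bounds the treewidth. Any graph with an edge has treewidth ≥ 1, and G has the edge 1–7. The upper and lower bounds meet at 1, so that is the treewidth.

1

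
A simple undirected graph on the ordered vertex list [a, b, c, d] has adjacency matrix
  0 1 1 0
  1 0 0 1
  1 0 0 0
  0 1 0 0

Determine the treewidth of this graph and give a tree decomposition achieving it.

Each bag holds 2 vertices, so the decomposition has width 1, which upper-bounds the treewidth. Since G has at least one edge (e.g. c–a), it is not an edgeless graph, so tw(G) ≥ 1. Combining the bounds, tw(G) = 1.

Treewidth 1.
One optimal decomposition is:
Bags: B1 = {a, c}  B2 = {a, b}  B3 = {b, d}
Tree: B1–B2, B2–B3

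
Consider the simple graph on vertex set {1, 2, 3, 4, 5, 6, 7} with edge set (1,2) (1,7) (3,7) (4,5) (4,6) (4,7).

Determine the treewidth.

1

A width-1 tree decomposition is:
Bags: B1 = {1, 7}  B2 = {1, 2}  B3 = {3, 7}  B4 = {4, 7}  B5 = {4, 5}  B6 = {4, 6}
Tree: B1–B2, B1–B3, B3–B4, B4–B5, B5–B6
Every bag has size at most 2, so the width is 2 − 1 = 1 and tw(G) ≤ 1. Since G has at least one edge (e.g. 7–1), it is not an edgeless graph, so tw(G) ≥ 1. Therefore the treewidth is 1.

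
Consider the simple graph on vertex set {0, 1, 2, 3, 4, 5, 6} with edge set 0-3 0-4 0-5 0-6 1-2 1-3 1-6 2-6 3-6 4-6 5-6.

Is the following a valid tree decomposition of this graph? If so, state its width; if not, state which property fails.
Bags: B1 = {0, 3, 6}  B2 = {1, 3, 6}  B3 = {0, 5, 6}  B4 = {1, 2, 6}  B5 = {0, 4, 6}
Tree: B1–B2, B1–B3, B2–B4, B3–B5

Every vertex of G appears in some bag (union = {0, 1, 2, 3, 4, 5, 6}); every edge is covered by a bag; and for each vertex v the set of bags containing v is connected in the bag tree. The decomposition is therefore valid. The largest bag has 3 vertices, so the width is 2.

Yes; width 2.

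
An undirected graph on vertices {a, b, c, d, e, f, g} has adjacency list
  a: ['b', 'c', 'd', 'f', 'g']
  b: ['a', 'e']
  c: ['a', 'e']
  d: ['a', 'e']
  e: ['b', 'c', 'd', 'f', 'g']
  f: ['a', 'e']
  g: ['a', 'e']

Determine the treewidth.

A width-2 tree decomposition is:
Bags: B1 = {a, e, f}  B2 = {a, c, e}  B3 = {a, d, e}  B4 = {a, e, g}  B5 = {a, b, e}
Tree: B1–B2, B2–B3, B3–B4, B4–B5
Each bag holds 3 vertices, so the decomposition has width 2, which upper-bounds the treewidth. The edges a–f–e–c–a form a cycle, so G is not a tree and its treewidth is at least 2. Combining the bounds, tw(G) = 2.

2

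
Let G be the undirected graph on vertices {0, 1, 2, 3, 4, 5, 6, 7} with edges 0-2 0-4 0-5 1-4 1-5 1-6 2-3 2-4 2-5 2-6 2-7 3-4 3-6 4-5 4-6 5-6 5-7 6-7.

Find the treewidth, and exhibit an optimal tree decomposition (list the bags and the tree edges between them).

Each bag holds 4 vertices, so the decomposition has width 3, which upper-bounds the treewidth. On the other hand G contains the 4-clique {1, 4, 5, 6}. A clique must lie in a single bag of any decomposition, so no decomposition can have width below 3. Combining the bounds, tw(G) = 3.

Treewidth 3.
Bags: B1 = {1, 4, 5, 6}  B2 = {2, 4, 5, 6}  B3 = {2, 5, 6, 7}  B4 = {2, 3, 4, 6}  B5 = {0, 2, 4, 5}
Tree: B1–B2, B2–B3, B2–B4, B2–B5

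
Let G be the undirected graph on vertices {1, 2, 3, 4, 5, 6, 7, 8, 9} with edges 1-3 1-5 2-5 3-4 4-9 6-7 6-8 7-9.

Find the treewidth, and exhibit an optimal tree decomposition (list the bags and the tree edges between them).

Treewidth 1.
One such decomposition:
Bags: B1 = {6, 8}  B2 = {6, 7}  B3 = {7, 9}  B4 = {4, 9}  B5 = {3, 4}  B6 = {1, 3}  B7 = {1, 5}  B8 = {2, 5}
Tree: B1–B2, B2–B3, B3–B4, B4–B5, B5–B6, B6–B7, B7–B8

Each bag holds 2 vertices, so the decomposition has width 1, which upper-bounds the treewidth. Since G has at least one edge (e.g. 8–6), it is not an edgeless graph, so tw(G) ≥ 1. Combining the bounds, tw(G) = 1.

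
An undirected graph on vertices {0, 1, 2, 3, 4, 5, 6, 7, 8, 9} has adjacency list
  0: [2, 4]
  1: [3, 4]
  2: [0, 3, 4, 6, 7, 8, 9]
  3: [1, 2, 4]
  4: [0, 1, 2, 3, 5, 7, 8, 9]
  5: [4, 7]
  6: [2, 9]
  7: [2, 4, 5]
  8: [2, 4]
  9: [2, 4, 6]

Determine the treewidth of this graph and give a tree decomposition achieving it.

Each bag holds 3 vertices, so the decomposition has width 2, which upper-bounds the treewidth. Conversely, {1, 3, 4} is a clique of size 3, and the vertices of any clique must share a bag in every tree decomposition; so some bag has ≥ 3 vertices and tw(G) ≥ 2. Hence tw(G) = 2 exactly.

Treewidth 2.
Bags: B1 = {2, 4, 7}  B2 = {2, 4, 8}  B3 = {2, 3, 4}  B4 = {2, 4, 9}  B5 = {0, 2, 4}  B6 = {4, 5, 7}  B7 = {1, 3, 4}  B8 = {2, 6, 9}
Tree: B1–B2, B2–B3, B2–B4, B3–B5, B1–B6, B3–B7, B4–B8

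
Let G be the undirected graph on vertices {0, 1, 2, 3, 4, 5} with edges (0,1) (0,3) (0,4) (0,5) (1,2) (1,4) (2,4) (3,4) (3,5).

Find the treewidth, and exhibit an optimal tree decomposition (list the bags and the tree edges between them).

Each bag holds 3 vertices, so the decomposition has width 2, which upper-bounds the treewidth. On the other hand G contains the 3-clique {0, 1, 4}. A clique must lie in a single bag of any decomposition, so no decomposition can have width below 2. Combining the bounds, tw(G) = 2.

Treewidth 2.
One optimal decomposition is:
Bags: B1 = {1, 2, 4}  B2 = {0, 1, 4}  B3 = {0, 3, 4}  B4 = {0, 3, 5}
Tree: B1–B2, B2–B3, B3–B4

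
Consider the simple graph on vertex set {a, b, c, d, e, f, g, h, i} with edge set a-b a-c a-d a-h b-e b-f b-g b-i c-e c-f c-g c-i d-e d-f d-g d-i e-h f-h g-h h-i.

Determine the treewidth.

4

A width-4 tree decomposition is:
Bags: B1 = {a, b, c, d, h}  B2 = {b, c, d, f, h}  B3 = {b, c, d, g, h}  B4 = {b, c, d, h, i}  B5 = {b, c, d, e, h}
Tree: B1–B2, B2–B3, B3–B4, B4–B5
The largest bag has 5 vertices, giving width 4; this decomposition certifies tw(G) ≤ 4. For the lower bound: the 5 vertex sets {a,b}, {c,f}, {g,h}, {d}, {i} are disjoint, each induces a connected subgraph, and every pair is joined by at least one edge of G. Contracting each set to a single vertex therefore yields K_{5} as a minor, and since treewidth is minor-monotone, tw(G) ≥ tw(K_{5}) = 4. Combining the bounds, tw(G) = 4.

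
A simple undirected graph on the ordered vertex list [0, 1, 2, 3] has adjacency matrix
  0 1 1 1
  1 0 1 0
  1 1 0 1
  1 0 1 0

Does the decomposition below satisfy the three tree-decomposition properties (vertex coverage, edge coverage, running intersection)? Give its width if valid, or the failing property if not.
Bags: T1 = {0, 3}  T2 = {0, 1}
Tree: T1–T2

A tree decomposition must satisfy three properties: every vertex lies in some bag; for every edge, both endpoints lie together in some bag; and for every vertex, the bags containing it form a connected subtree. Here vertex 2 appears in no bag, so the decomposition is invalid.

No — vertex 2 appears in no bag.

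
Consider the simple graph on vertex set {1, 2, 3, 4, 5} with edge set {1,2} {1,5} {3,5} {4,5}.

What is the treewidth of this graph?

A width-1 tree decomposition is:
Bags: B1 = {1, 5}  B2 = {1, 2}  B3 = {4, 5}  B4 = {3, 5}
Tree: B1–B2, B1–B3, B3–B4
Every bag has size at most 2, so the width is 2 − 1 = 1 and tw(G) ≤ 1. Since G has at least one edge (e.g. 1–5), it is not an edgeless graph, so tw(G) ≥ 1. The upper and lower bounds meet at 1, so that is the treewidth.

1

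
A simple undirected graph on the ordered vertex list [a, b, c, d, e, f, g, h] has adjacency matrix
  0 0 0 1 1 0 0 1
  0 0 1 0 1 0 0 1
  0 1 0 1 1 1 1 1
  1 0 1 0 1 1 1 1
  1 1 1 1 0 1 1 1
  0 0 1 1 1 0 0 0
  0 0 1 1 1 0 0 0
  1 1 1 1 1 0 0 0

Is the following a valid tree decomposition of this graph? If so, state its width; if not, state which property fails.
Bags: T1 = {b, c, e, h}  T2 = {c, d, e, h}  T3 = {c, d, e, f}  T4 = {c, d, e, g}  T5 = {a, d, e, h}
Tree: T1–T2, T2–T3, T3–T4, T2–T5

Yes; width 3.

Checking the three conditions: (i) the bags cover all of {a, b, c, d, e, f, g, h}; (ii) for each edge, some bag contains both endpoints; (iii) the bags containing any fixed vertex form a subtree. All hold, so the decomposition is valid with width 4 − 1 = 3.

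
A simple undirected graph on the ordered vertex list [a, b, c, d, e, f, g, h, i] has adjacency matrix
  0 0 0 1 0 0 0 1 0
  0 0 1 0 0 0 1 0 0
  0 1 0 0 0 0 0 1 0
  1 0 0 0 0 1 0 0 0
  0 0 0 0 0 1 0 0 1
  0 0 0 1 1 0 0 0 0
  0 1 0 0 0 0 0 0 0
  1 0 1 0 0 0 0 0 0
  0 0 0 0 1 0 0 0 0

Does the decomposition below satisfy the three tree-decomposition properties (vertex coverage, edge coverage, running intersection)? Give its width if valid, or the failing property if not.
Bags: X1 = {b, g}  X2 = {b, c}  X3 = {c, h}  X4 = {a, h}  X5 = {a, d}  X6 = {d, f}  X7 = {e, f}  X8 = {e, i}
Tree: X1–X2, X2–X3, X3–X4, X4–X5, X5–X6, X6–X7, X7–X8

Every vertex of G appears in some bag (union = {a, b, c, d, e, f, g, h, i}); every edge is covered by a bag; and for each vertex v the set of bags containing v is connected in the bag tree. The decomposition is therefore valid. The largest bag has 2 vertices, so the width is 1.

Yes; width 1.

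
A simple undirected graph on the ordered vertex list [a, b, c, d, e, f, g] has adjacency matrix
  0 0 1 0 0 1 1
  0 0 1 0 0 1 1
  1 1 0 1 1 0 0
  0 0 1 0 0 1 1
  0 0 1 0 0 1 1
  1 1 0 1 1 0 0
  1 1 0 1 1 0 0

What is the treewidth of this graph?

3

A width-3 tree decomposition is:
Bags: B1 = {c, d, f, g}  B2 = {c, e, f, g}  B3 = {b, c, f, g}  B4 = {a, c, f, g}
Tree: B1–B2, B2–B3, B3–B4
The largest bag has 4 vertices, giving width 3; this decomposition certifies tw(G) ≤ 3. For the lower bound: the 4 vertex sets {d,g}, {e,f}, {c}, {b} are disjoint, each induces a connected subgraph, and every pair is joined by at least one edge of G. Contracting each set to a single vertex therefore yields K_{4} as a minor, and since treewidth is minor-monotone, tw(G) ≥ tw(K_{4}) = 3. Combining the bounds, tw(G) = 3.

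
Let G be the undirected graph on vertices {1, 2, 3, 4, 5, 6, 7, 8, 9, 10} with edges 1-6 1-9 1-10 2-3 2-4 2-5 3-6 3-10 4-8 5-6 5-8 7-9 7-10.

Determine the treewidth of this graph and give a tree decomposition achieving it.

Each bag holds 3 vertices, so the decomposition has width 2, which upper-bounds the treewidth. The edges 4–8–5–2–4 form a cycle, so G is not a tree and its treewidth is at least 2. The upper and lower bounds meet at 2, so that is the treewidth.

Treewidth 2.
Bags: B1 = {2, 4, 8}  B2 = {2, 5, 8}  B3 = {2, 3, 5}  B4 = {3, 5, 6}  B5 = {3, 6, 10}  B6 = {1, 6, 10}  B7 = {1, 7, 10}  B8 = {1, 7, 9}
Tree: B1–B2, B2–B3, B3–B4, B4–B5, B5–B6, B6–B7, B7–B8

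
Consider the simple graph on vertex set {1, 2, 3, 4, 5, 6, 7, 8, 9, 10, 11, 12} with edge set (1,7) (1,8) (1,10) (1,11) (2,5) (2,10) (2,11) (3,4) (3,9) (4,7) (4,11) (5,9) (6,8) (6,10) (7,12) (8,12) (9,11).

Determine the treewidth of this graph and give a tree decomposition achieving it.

Treewidth 3.
One such decomposition:
Bags: B1 = {6, 8, 10, 12}  B2 = {1, 8, 10, 12}  B3 = {1, 7, 10, 12}  B4 = {1, 2, 7, 10}  B5 = {1, 2, 7, 11}  B6 = {2, 4, 7, 11}  B7 = {2, 4, 5, 11}  B8 = {4, 5, 9, 11}  B9 = {3, 4, 5, 9}
Tree: B1–B2, B2–B3, B3–B4, B4–B5, B5–B6, B6–B7, B7–B8, B8–B9

Every bag has size at most 4, so the width is 4 − 1 = 3 and tw(G) ≤ 3. For the lower bound: the 4 vertex sets {6,8,12}, {10}, {1}, {2,4,7,11} are disjoint, each induces a connected subgraph, and every pair is joined by at least one edge of G. Contracting each set to a single vertex therefore yields K_{4} as a minor, and since treewidth is minor-monotone, tw(G) ≥ tw(K_{4}) = 3. Therefore the treewidth is 3.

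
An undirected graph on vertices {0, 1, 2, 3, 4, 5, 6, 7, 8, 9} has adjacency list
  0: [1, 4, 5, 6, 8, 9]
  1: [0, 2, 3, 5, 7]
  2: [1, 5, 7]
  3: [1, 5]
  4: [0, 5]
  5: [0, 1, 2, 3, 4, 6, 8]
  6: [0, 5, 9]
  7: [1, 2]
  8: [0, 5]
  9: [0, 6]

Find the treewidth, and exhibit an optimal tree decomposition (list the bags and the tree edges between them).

Treewidth 2.
One optimal decomposition is:
Bags: B1 = {0, 1, 5}  B2 = {1, 3, 5}  B3 = {1, 2, 5}  B4 = {0, 4, 5}  B5 = {0, 5, 8}  B6 = {1, 2, 7}  B7 = {0, 5, 6}  B8 = {0, 6, 9}
Tree: B1–B2, B1–B3, B1–B4, B4–B5, B3–B6, B5–B7, B7–B8

Each bag holds 3 vertices, so the decomposition has width 2, which upper-bounds the treewidth. For the lower bound, the 3 vertices {0, 6, 9} are pairwise adjacent, and any tree decomposition puts a clique entirely inside one bag — forcing width ≥ 2. Therefore the treewidth is 2.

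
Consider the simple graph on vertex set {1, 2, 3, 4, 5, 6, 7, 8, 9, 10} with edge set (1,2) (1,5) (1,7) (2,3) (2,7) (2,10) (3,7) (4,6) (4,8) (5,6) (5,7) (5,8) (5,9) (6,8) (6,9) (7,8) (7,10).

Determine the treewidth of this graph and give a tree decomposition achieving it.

The largest bag has 3 vertices, giving width 2; this decomposition certifies tw(G) ≤ 2. On the other hand G contains the 3-clique {5, 6, 9}. A clique must lie in a single bag of any decomposition, so no decomposition can have width below 2. Therefore the treewidth is 2.

Treewidth 2.
One such decomposition:
Bags: B1 = {1, 2, 7}  B2 = {1, 5, 7}  B3 = {2, 3, 7}  B4 = {5, 7, 8}  B5 = {5, 6, 8}  B6 = {5, 6, 9}  B7 = {4, 6, 8}  B8 = {2, 7, 10}
Tree: B1–B2, B1–B3, B2–B4, B4–B5, B5–B6, B5–B7, B3–B8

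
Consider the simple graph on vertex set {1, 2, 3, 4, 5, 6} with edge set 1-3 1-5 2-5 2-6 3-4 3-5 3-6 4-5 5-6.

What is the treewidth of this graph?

2

A width-2 tree decomposition is:
Bags: B1 = {3, 5, 6}  B2 = {3, 4, 5}  B3 = {1, 3, 5}  B4 = {2, 5, 6}
Tree: B1–B2, B1–B3, B1–B4
The largest bag has 3 vertices, giving width 2; this decomposition certifies tw(G) ≤ 2. Conversely, {2, 5, 6} is a clique of size 3, and the vertices of any clique must share a bag in every tree decomposition; so some bag has ≥ 3 vertices and tw(G) ≥ 2. The upper and lower bounds meet at 2, so that is the treewidth.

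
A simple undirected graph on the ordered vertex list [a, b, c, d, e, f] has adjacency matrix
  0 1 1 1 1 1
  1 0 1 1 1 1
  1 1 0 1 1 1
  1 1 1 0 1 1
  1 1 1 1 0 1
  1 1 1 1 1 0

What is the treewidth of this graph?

A width-5 tree decomposition is:
Bags: B1 = {a, b, c, d, e, f}
Tree: (single bag)
With just one bag of size 6, the width is 6 − 1 = 5, so tw(G) ≤ 5. On the other hand G contains the 6-clique {a, b, c, d, e, f}. A clique must lie in a single bag of any decomposition, so no decomposition can have width below 5. Combining the bounds, tw(G) = 5.

5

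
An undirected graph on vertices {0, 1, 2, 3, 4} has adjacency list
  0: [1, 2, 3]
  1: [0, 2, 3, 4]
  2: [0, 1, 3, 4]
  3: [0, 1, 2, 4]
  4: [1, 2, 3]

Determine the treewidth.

A width-3 tree decomposition is:
Bags: B1 = {1, 2, 3, 4}  B2 = {0, 1, 2, 3}
Tree: B1–B2
Each bag holds 4 vertices, so the decomposition has width 3, which upper-bounds the treewidth. Conversely, {0, 1, 2, 3} is a clique of size 4, and the vertices of any clique must share a bag in every tree decomposition; so some bag has ≥ 4 vertices and tw(G) ≥ 3. Combining the bounds, tw(G) = 3.

3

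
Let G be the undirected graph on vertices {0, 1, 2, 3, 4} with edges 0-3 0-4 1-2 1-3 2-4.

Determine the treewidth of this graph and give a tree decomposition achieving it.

Every bag has size at most 3, so the width is 3 − 1 = 2 and tw(G) ≤ 2. Since 1–2–4–0–3–1 is a cycle in G, G is not acyclic. Forests are exactly the graphs of treewidth ≤ 1, so tw(G) ≥ 2. Combining the bounds, tw(G) = 2.

Treewidth 2.
Bags: B1 = {1, 2, 4}  B2 = {0, 1, 4}  B3 = {0, 1, 3}
Tree: B1–B2, B2–B3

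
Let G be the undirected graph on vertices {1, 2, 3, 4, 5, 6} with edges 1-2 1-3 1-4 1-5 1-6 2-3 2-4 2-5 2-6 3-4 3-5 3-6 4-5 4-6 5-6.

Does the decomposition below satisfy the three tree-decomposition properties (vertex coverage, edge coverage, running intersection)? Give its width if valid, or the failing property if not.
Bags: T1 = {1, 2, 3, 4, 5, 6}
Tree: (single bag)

Yes; width 5.

Vertex coverage: the bags together contain {1, 2, 3, 4, 5, 6}, the full vertex set. Edge coverage: each edge of G has both endpoints in at least one bag. Running intersection: for every vertex, the bags containing it form a connected subtree. All three properties hold, so this is a valid tree decomposition of width max|bag| − 1 = 5, and hence tw(G) ≤ 5.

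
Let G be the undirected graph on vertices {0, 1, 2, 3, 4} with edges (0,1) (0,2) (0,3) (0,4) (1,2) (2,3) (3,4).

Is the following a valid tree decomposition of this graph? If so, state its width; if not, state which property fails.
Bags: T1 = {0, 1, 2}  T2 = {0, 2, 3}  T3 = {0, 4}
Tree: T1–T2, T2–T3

No — edge (3,4) lies in no bag.

A tree decomposition must satisfy three properties: every vertex lies in some bag; for every edge, both endpoints lie together in some bag; and for every vertex, the bags containing it form a connected subtree. Here edge (3,4) lies in no bag, so the decomposition is invalid.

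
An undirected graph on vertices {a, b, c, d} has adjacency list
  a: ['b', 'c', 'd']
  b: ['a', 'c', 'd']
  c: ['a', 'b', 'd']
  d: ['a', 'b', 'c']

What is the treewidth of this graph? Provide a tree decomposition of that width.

A single bag containing all 4 vertices is trivially a valid decomposition of width 3. On the other hand G contains the 4-clique {a, b, c, d}. A clique must lie in a single bag of any decomposition, so no decomposition can have width below 3. The upper and lower bounds meet at 3, so that is the treewidth.

Treewidth 3.
One such decomposition:
Bags: B1 = {a, b, c, d}
Tree: (single bag)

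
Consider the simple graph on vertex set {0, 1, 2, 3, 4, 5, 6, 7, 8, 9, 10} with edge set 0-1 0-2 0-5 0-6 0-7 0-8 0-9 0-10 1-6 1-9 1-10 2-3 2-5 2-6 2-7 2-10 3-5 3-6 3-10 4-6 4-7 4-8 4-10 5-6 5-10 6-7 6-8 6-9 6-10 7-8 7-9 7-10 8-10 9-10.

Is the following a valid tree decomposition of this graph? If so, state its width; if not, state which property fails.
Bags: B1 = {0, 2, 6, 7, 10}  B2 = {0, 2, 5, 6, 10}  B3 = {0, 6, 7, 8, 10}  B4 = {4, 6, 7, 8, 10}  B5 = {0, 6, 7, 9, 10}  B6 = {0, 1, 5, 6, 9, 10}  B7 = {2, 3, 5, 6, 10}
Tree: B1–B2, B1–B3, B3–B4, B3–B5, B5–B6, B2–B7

A tree decomposition must satisfy three properties: every vertex lies in some bag; for every edge, both endpoints lie together in some bag; and for every vertex, the bags containing it form a connected subtree. Here bags containing vertex 5 are not connected in the tree, so the decomposition is invalid.

No — bags containing vertex 5 are not connected in the tree.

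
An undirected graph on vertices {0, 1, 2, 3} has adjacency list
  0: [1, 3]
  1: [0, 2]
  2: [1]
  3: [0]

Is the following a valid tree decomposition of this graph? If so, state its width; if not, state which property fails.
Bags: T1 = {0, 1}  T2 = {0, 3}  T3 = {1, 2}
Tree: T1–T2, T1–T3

Every vertex of G appears in some bag (union = {0, 1, 2, 3}); every edge is covered by a bag; and for each vertex v the set of bags containing v is connected in the bag tree. The decomposition is therefore valid. The largest bag has 2 vertices, so the width is 1.

Yes; width 1.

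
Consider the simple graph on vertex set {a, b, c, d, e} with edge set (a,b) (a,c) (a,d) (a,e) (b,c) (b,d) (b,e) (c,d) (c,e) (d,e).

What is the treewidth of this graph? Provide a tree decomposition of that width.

With just one bag of size 5, the width is 5 − 1 = 4, so tw(G) ≤ 4. Conversely, {a, b, c, d, e} is a clique of size 5, and the vertices of any clique must share a bag in every tree decomposition; so some bag has ≥ 5 vertices and tw(G) ≥ 4. The upper and lower bounds meet at 4, so that is the treewidth.

Treewidth 4.
One optimal decomposition is:
Bags: B1 = {a, b, c, d, e}
Tree: (single bag)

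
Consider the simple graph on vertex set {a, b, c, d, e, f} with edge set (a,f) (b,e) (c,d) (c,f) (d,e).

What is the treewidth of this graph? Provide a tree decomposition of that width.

Treewidth 1.
One optimal decomposition is:
Bags: B1 = {a, f}  B2 = {c, f}  B3 = {c, d}  B4 = {d, e}  B5 = {b, e}
Tree: B1–B2, B2–B3, B3–B4, B4–B5

Each bag holds 2 vertices, so the decomposition has width 1, which upper-bounds the treewidth. Since G has at least one edge (e.g. a–f), it is not an edgeless graph, so tw(G) ≥ 1. Hence tw(G) = 1 exactly.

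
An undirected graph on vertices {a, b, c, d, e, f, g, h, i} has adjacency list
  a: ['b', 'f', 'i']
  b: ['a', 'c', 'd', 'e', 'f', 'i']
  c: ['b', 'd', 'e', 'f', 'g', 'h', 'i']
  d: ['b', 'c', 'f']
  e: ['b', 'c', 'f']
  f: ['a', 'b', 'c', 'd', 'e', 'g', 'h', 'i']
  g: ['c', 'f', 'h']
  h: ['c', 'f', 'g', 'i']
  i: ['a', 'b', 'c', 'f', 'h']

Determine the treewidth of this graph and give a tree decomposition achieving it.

Treewidth 3.
One such decomposition:
Bags: B1 = {b, c, f, i}  B2 = {c, f, h, i}  B3 = {c, f, g, h}  B4 = {b, c, e, f}  B5 = {a, b, f, i}  B6 = {b, c, d, f}
Tree: B1–B2, B2–B3, B1–B4, B1–B5, B1–B6

Every bag has size at most 4, so the width is 4 − 1 = 3 and tw(G) ≤ 3. On the other hand G contains the 4-clique {c, f, g, h}. A clique must lie in a single bag of any decomposition, so no decomposition can have width below 3. Combining the bounds, tw(G) = 3.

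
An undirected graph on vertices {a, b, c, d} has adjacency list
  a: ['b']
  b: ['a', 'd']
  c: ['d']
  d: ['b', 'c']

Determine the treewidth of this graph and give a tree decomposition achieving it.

Each bag holds 2 vertices, so the decomposition has width 1, which upper-bounds the treewidth. Any graph with an edge has treewidth ≥ 1, and G has the edge b–a. Combining the bounds, tw(G) = 1.

Treewidth 1.
One such decomposition:
Bags: B1 = {a, b}  B2 = {b, d}  B3 = {c, d}
Tree: B1–B2, B2–B3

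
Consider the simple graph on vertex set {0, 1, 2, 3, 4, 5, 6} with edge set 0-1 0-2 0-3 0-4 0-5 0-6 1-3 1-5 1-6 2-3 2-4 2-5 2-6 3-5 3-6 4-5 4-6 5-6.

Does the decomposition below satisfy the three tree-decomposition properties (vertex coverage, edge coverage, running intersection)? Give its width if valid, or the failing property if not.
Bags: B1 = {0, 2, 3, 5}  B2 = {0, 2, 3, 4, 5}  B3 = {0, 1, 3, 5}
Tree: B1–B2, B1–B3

No — vertex 6 appears in no bag.

A tree decomposition must satisfy three properties: every vertex lies in some bag; for every edge, both endpoints lie together in some bag; and for every vertex, the bags containing it form a connected subtree. Here vertex 6 appears in no bag, so the decomposition is invalid.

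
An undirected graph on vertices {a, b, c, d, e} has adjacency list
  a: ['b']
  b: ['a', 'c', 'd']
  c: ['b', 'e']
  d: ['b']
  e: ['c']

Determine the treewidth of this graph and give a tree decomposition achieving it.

Every bag has size at most 2, so the width is 2 − 1 = 1 and tw(G) ≤ 1. G has an edge, so its treewidth is at least 1. Therefore the treewidth is 1.

Treewidth 1.
One such decomposition:
Bags: B1 = {b, d}  B2 = {b, c}  B3 = {c, e}  B4 = {a, b}
Tree: B1–B2, B2–B3, B2–B4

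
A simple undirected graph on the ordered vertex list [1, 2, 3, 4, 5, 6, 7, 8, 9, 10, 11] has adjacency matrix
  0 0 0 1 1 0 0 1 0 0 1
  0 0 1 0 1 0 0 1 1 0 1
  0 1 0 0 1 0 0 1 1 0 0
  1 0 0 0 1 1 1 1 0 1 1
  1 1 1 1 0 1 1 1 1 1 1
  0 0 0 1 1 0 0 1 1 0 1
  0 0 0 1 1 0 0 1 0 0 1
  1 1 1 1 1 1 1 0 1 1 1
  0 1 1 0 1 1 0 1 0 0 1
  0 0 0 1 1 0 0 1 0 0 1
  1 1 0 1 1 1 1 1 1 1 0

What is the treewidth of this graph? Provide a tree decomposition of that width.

Every bag has size at most 5, so the width is 5 − 1 = 4 and tw(G) ≤ 4. On the other hand G contains the 5-clique {2, 5, 8, 9, 11}. A clique must lie in a single bag of any decomposition, so no decomposition can have width below 4. The upper and lower bounds meet at 4, so that is the treewidth.

Treewidth 4.
One optimal decomposition is:
Bags: B1 = {4, 5, 6, 8, 11}  B2 = {4, 5, 7, 8, 11}  B3 = {5, 6, 8, 9, 11}  B4 = {4, 5, 8, 10, 11}  B5 = {2, 5, 8, 9, 11}  B6 = {2, 3, 5, 8, 9}  B7 = {1, 4, 5, 8, 11}
Tree: B1–B2, B1–B3, B1–B4, B3–B5, B5–B6, B2–B7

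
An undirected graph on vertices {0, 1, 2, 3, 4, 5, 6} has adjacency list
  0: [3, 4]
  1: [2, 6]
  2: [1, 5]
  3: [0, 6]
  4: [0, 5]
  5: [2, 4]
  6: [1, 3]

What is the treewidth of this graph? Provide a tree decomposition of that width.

Treewidth 2.
One such decomposition:
Bags: B1 = {0, 3, 6}  B2 = {0, 4, 6}  B3 = {4, 5, 6}  B4 = {2, 5, 6}  B5 = {1, 2, 6}
Tree: B1–B2, B2–B3, B3–B4, B4–B5

Each bag holds 3 vertices, so the decomposition has width 2, which upper-bounds the treewidth. Since 6–3–0–4–5–2–1–6 is a cycle in G, G is not acyclic. Forests are exactly the graphs of treewidth ≤ 1, so tw(G) ≥ 2. Therefore the treewidth is 2.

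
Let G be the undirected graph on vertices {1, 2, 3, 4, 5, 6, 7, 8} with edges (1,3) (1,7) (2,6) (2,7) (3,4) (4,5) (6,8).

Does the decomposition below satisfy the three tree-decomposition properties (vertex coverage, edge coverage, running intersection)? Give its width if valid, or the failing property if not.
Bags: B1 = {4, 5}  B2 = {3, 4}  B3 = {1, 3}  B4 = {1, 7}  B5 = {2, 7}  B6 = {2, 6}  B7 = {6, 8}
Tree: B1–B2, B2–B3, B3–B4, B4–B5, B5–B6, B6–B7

Vertex coverage: the bags together contain {1, 2, 3, 4, 5, 6, 7, 8}, the full vertex set. Edge coverage: each edge of G has both endpoints in at least one bag. Running intersection: for every vertex, the bags containing it form a connected subtree. All three properties hold, so this is a valid tree decomposition of width max|bag| − 1 = 1, and hence tw(G) ≤ 1.

Yes; width 1.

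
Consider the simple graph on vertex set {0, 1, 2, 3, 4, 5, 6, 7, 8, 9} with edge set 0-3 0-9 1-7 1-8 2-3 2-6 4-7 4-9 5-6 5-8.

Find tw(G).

2

A width-2 tree decomposition is:
Bags: B1 = {0, 4, 9}  B2 = {0, 4, 7}  B3 = {0, 1, 7}  B4 = {0, 1, 8}  B5 = {0, 5, 8}  B6 = {0, 5, 6}  B7 = {0, 2, 6}  B8 = {0, 2, 3}
Tree: B1–B2, B2–B3, B3–B4, B4–B5, B5–B6, B6–B7, B7–B8
The largest bag has 3 vertices, giving width 2; this decomposition certifies tw(G) ≤ 2. The edges 0–9–4–7–1–8–5–6–2–3–0 form a cycle, so G is not a tree and its treewidth is at least 2. Combining the bounds, tw(G) = 2.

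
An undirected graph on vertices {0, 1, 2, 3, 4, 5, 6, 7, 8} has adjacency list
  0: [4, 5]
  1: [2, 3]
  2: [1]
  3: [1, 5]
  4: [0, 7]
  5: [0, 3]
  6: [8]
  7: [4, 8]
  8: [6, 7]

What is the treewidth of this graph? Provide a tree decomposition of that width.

Every bag has size at most 2, so the width is 2 − 1 = 1 and tw(G) ≤ 1. Any graph with an edge has treewidth ≥ 1, and G has the edge 6–8. Combining the bounds, tw(G) = 1.

Treewidth 1.
One such decomposition:
Bags: B1 = {6, 8}  B2 = {7, 8}  B3 = {4, 7}  B4 = {0, 4}  B5 = {0, 5}  B6 = {3, 5}  B7 = {1, 3}  B8 = {1, 2}
Tree: B1–B2, B2–B3, B3–B4, B4–B5, B5–B6, B6–B7, B7–B8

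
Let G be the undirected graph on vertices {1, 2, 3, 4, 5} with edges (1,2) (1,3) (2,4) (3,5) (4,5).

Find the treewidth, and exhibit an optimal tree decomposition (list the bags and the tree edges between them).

The largest bag has 3 vertices, giving width 2; this decomposition certifies tw(G) ≤ 2. For the lower bound, G contains the cycle 2–4–5–3–1–2, so G is not a forest; only forests have treewidth ≤ 1, hence tw(G) ≥ 2. Therefore the treewidth is 2.

Treewidth 2.
One such decomposition:
Bags: B1 = {2, 4, 5}  B2 = {2, 3, 5}  B3 = {1, 2, 3}
Tree: B1–B2, B2–B3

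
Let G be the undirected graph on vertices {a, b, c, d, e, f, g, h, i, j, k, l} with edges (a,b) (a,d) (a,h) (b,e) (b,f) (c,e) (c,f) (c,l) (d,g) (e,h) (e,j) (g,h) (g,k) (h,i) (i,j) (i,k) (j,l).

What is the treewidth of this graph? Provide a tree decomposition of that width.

Each bag holds 4 vertices, so the decomposition has width 3, which upper-bounds the treewidth. For the lower bound: the 4 vertex sets {d,g,k}, {i}, {h}, {a,b,e,j} are disjoint, each induces a connected subgraph, and every pair is joined by at least one edge of G. Contracting each set to a single vertex therefore yields K_{4} as a minor, and since treewidth is minor-monotone, tw(G) ≥ tw(K_{4}) = 3. Hence tw(G) = 3 exactly.

Treewidth 3.
One optimal decomposition is:
Bags: B1 = {d, g, i, k}  B2 = {d, g, h, i}  B3 = {a, d, h, i}  B4 = {a, h, i, j}  B5 = {a, e, h, j}  B6 = {a, b, e, j}  B7 = {b, e, j, l}  B8 = {b, c, e, l}  B9 = {b, c, f, l}
Tree: B1–B2, B2–B3, B3–B4, B4–B5, B5–B6, B6–B7, B7–B8, B8–B9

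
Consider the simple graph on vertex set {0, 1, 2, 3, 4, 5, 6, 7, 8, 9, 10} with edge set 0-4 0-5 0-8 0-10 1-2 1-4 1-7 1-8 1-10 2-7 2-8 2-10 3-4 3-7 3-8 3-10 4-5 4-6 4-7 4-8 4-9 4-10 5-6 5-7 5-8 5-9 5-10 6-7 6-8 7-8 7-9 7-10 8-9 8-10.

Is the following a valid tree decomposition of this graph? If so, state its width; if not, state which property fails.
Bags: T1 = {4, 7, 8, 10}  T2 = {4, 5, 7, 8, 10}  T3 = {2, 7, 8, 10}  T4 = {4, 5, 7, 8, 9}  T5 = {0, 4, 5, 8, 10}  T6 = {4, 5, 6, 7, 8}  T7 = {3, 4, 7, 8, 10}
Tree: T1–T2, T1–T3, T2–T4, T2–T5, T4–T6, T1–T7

A tree decomposition must satisfy three properties: every vertex lies in some bag; for every edge, both endpoints lie together in some bag; and for every vertex, the bags containing it form a connected subtree. Here vertex 1 appears in no bag, so the decomposition is invalid.

No — vertex 1 appears in no bag.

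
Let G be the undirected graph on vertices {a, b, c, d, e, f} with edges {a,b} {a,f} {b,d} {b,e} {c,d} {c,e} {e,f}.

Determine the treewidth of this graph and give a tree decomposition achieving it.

Each bag holds 3 vertices, so the decomposition has width 2, which upper-bounds the treewidth. The edges a–f–e–b–a form a cycle, so G is not a tree and its treewidth is at least 2. The upper and lower bounds meet at 2, so that is the treewidth.

Treewidth 2.
Bags: B1 = {a, b, f}  B2 = {b, e, f}  B3 = {b, d, e}  B4 = {c, d, e}
Tree: B1–B2, B2–B3, B3–B4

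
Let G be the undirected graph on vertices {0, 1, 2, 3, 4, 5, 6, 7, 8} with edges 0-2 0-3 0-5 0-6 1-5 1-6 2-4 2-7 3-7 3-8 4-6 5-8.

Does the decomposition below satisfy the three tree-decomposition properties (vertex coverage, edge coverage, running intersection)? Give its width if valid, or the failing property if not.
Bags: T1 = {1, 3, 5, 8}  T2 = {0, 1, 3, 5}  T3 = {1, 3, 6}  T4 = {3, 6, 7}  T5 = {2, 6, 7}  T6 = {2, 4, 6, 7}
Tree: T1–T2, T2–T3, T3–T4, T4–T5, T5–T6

No — edge (0,6) lies in no bag.

A tree decomposition must satisfy three properties: every vertex lies in some bag; for every edge, both endpoints lie together in some bag; and for every vertex, the bags containing it form a connected subtree. Here edge (0,6) lies in no bag, so the decomposition is invalid.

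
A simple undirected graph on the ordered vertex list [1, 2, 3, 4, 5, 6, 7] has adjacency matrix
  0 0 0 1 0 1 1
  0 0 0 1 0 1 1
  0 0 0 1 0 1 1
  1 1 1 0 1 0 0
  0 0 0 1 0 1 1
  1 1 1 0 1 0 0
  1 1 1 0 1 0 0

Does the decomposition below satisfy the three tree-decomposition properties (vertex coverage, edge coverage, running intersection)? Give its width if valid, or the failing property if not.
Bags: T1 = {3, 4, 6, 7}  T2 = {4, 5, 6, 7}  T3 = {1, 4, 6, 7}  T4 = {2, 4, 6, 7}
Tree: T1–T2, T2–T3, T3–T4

Yes; width 3.

Checking the three conditions: (i) the bags cover all of {1, 2, 3, 4, 5, 6, 7}; (ii) for each edge, some bag contains both endpoints; (iii) the bags containing any fixed vertex form a subtree. All hold, so the decomposition is valid with width 4 − 1 = 3.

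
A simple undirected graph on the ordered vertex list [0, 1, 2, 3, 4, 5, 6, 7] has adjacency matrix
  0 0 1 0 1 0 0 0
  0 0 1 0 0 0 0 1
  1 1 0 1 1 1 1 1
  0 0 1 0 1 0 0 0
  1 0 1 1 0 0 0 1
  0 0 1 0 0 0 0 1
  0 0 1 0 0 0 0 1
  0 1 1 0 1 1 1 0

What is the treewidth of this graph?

2

A width-2 tree decomposition is:
Bags: B1 = {0, 2, 4}  B2 = {2, 4, 7}  B3 = {2, 3, 4}  B4 = {1, 2, 7}  B5 = {2, 5, 7}  B6 = {2, 6, 7}
Tree: B1–B2, B1–B3, B2–B4, B2–B5, B4–B6
The largest bag has 3 vertices, giving width 2; this decomposition certifies tw(G) ≤ 2. Conversely, {0, 2, 4} is a clique of size 3, and the vertices of any clique must share a bag in every tree decomposition; so some bag has ≥ 3 vertices and tw(G) ≥ 2. The upper and lower bounds meet at 2, so that is the treewidth.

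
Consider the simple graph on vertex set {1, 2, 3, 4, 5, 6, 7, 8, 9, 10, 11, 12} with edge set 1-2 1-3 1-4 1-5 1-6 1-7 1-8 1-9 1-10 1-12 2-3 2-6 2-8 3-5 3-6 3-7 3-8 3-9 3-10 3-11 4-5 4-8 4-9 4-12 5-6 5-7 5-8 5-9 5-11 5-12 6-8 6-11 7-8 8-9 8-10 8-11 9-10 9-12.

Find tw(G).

A width-4 tree decomposition is:
Bags: B1 = {1, 3, 5, 8, 9}  B2 = {1, 3, 5, 6, 8}  B3 = {1, 3, 8, 9, 10}  B4 = {1, 4, 5, 8, 9}  B5 = {1, 2, 3, 6, 8}  B6 = {1, 3, 5, 7, 8}  B7 = {3, 5, 6, 8, 11}  B8 = {1, 4, 5, 9, 12}
Tree: B1–B2, B1–B3, B1–B4, B2–B5, B2–B6, B2–B7, B4–B8
The largest bag has 5 vertices, giving width 4; this decomposition certifies tw(G) ≤ 4. For the lower bound, the 5 vertices {1, 2, 3, 6, 8} are pairwise adjacent, and any tree decomposition puts a clique entirely inside one bag — forcing width ≥ 4. Hence tw(G) = 4 exactly.

4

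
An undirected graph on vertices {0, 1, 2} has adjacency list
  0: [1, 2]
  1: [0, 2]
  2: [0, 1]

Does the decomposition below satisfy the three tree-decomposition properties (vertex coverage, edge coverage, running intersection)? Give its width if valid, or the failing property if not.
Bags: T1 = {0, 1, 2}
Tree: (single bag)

Every vertex of G appears in some bag (union = {0, 1, 2}); every edge is covered by a bag; and for each vertex v the set of bags containing v is connected in the bag tree. The decomposition is therefore valid. The largest bag has 3 vertices, so the width is 2.

Yes; width 2.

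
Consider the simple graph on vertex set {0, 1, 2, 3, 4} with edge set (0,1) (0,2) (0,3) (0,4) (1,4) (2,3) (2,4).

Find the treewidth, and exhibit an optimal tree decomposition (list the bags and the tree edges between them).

Treewidth 2.
One optimal decomposition is:
Bags: B1 = {0, 2, 4}  B2 = {0, 1, 4}  B3 = {0, 2, 3}
Tree: B1–B2, B1–B3

Each bag holds 3 vertices, so the decomposition has width 2, which upper-bounds the treewidth. On the other hand G contains the 3-clique {0, 1, 4}. A clique must lie in a single bag of any decomposition, so no decomposition can have width below 2. Combining the bounds, tw(G) = 2.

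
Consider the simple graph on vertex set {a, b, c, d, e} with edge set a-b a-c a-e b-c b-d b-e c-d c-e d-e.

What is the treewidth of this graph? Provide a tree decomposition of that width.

Each bag holds 4 vertices, so the decomposition has width 3, which upper-bounds the treewidth. Conversely, {b, c, d, e} is a clique of size 4, and the vertices of any clique must share a bag in every tree decomposition; so some bag has ≥ 4 vertices and tw(G) ≥ 3. Combining the bounds, tw(G) = 3.

Treewidth 3.
Bags: B1 = {b, c, d, e}  B2 = {a, b, c, e}
Tree: B1–B2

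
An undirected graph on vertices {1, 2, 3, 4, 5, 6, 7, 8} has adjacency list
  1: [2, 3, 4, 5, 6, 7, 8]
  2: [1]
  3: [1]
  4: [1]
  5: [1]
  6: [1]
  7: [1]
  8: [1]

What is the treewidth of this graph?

1

A width-1 tree decomposition is:
Bags: B1 = {1, 4}  B2 = {1, 7}  B3 = {1, 6}  B4 = {1, 3}  B5 = {1, 8}  B6 = {1, 2}  B7 = {1, 5}
Tree: B1–B2, B1–B3, B2–B4, B1–B5, B4–B6, B4–B7
Each bag holds 2 vertices, so the decomposition has width 1, which upper-bounds the treewidth. Since G has at least one edge (e.g. 1–4), it is not an edgeless graph, so tw(G) ≥ 1. Combining the bounds, tw(G) = 1.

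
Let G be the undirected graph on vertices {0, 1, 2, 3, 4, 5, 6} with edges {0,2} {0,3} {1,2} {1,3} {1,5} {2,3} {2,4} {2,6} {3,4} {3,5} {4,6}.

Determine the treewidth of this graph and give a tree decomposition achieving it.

The largest bag has 3 vertices, giving width 2; this decomposition certifies tw(G) ≤ 2. For the lower bound, the 3 vertices {0, 2, 3} are pairwise adjacent, and any tree decomposition puts a clique entirely inside one bag — forcing width ≥ 2. Hence tw(G) = 2 exactly.

Treewidth 2.
Bags: B1 = {1, 2, 3}  B2 = {1, 3, 5}  B3 = {2, 3, 4}  B4 = {2, 4, 6}  B5 = {0, 2, 3}
Tree: B1–B2, B1–B3, B3–B4, B1–B5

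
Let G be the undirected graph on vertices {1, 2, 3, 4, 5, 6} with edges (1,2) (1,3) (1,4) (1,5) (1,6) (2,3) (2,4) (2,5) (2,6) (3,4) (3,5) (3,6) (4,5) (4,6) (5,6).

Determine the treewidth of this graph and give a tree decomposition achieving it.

Treewidth 5.
One optimal decomposition is:
Bags: B1 = {1, 2, 3, 4, 5, 6}
Tree: (single bag)

With just one bag of size 6, the width is 6 − 1 = 5, so tw(G) ≤ 5. Conversely, {1, 2, 3, 4, 5, 6} is a clique of size 6, and the vertices of any clique must share a bag in every tree decomposition; so some bag has ≥ 6 vertices and tw(G) ≥ 5. Hence tw(G) = 5 exactly.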